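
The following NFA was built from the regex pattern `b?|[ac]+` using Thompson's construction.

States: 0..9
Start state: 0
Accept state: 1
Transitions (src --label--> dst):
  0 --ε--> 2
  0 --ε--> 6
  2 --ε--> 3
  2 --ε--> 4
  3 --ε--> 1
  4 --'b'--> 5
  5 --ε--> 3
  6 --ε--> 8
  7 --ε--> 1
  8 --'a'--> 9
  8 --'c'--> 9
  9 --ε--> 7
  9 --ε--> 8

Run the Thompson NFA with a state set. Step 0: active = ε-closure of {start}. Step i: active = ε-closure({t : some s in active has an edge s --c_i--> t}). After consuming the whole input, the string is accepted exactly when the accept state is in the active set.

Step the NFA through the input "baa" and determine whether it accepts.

Answer: REJECT

Steps:
initial (ε-close {0}): {0,1,2,3,4,6,8}
'b' @ 1: {1,3,5}  (accept∈set)
'a' @ 2: {}  — dead — no transitions
rest 'a' ignored (set empty)
after full input: {}  (accept=1 not in)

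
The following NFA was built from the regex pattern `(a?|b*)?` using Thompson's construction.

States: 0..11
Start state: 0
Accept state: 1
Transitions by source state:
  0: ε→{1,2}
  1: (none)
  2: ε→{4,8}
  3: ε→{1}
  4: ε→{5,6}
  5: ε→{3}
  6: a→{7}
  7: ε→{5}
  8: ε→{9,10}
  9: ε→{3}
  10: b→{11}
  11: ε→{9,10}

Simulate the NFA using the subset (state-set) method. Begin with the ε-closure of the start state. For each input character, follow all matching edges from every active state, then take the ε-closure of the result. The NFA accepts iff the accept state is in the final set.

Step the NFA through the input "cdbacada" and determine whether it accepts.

initial (ε-close {0}): {0,1,2,3,4,5,6,8,9,10}
'c' @ 1: {}  — dead — no transitions
rest 'dbacada' ignored (set empty)
final: {}; accept 1 not in set

Answer: REJECT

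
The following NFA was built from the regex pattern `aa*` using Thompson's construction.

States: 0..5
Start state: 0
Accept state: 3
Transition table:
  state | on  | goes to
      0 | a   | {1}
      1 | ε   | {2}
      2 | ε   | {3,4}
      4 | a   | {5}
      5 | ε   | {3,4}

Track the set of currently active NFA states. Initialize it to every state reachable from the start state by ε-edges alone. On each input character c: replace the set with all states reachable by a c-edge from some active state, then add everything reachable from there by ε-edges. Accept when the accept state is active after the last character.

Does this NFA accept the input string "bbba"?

start: ε-closure({0}) = {0}
'b' @ 1: {}  — no active states
rest 'bba' ignored (set empty)
final: {}; accept 3 not in set

Answer: REJECT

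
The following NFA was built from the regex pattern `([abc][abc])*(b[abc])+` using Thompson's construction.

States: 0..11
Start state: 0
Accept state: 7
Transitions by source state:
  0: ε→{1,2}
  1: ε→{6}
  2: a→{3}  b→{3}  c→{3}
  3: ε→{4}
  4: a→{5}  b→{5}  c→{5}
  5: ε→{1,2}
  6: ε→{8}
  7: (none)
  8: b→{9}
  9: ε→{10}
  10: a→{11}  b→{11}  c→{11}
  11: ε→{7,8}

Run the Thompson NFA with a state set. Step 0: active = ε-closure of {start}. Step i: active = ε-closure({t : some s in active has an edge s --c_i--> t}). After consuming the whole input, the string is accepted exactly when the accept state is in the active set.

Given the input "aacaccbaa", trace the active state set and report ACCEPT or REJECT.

S₀ = ε-closure({0}) = {0,1,2,6,8}
'a' @ 1: {3,4}
'a' @ 2: {1,2,5,6,8}
'c' @ 3: {3,4}
'a' @ 4: {1,2,5,6,8}
'c' @ 5: {3,4}
'c' @ 6: {1,2,5,6,8}
'b' @ 7: {3,4,9,10}
'a' @ 8: {1,2,5,6,7,8,11}  ✓accept
'a' @ 9: {3,4}
final: {3,4}; accept 7 not in set

Answer: REJECT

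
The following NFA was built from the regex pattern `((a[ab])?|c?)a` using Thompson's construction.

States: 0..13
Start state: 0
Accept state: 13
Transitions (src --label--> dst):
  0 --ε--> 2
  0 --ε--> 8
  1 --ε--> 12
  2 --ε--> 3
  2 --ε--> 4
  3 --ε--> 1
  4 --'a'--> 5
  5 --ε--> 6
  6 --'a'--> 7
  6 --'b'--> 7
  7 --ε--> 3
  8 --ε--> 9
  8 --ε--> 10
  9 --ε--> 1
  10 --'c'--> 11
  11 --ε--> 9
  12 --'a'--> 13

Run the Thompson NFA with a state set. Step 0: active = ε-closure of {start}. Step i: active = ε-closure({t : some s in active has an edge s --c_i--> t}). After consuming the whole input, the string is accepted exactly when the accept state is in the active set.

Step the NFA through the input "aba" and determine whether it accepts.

Answer: ACCEPT

Trace:
S₀ = ε-closure({0}) = {0,1,2,3,4,8,9,10,12}
'a' @ 1: {5,6,13}  [accepting]
'b' @ 2: {1,3,7,12}
'a' @ 3: {13}  [accepting]
end set {13} — state 13 in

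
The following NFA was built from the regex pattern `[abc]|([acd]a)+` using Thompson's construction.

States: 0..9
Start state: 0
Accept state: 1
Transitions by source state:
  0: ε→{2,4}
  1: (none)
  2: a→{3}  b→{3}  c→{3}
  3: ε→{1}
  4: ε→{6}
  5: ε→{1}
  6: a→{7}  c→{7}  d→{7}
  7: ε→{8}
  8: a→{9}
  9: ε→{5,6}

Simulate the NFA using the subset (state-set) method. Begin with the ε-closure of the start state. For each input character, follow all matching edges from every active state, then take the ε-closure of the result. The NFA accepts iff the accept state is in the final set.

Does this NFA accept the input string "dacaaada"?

Answer: ACCEPT

Derivation:
S₀ = ε-closure({0}) = {0,2,4,6}
'd' @ 1: {7,8}
'a' @ 2: {1,5,6,9}  (accept∈set)
'c' @ 3: {7,8}
'a' @ 4: {1,5,6,9}  (accept∈set)
'a' @ 5: {7,8}
'a' @ 6: {1,5,6,9}  (accept∈set)
'd' @ 7: {7,8}
'a' @ 8: {1,5,6,9}  (accept∈set)
after full input: {1,5,6,9}  (accept=1 in)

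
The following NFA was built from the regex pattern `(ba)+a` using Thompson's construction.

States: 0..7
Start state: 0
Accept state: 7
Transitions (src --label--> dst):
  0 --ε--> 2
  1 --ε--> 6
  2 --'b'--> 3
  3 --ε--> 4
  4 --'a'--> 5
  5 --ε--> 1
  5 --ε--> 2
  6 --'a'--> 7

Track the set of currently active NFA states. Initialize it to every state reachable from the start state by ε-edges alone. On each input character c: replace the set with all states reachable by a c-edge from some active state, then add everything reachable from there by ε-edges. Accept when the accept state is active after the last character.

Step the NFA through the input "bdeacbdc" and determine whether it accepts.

Answer: REJECT

Steps:
start: ε-closure({0}) = {0,2}
'b' @ 1: {3,4}
'd' @ 2: {}  — dead — no transitions
rest 'eacbdc' ignored (set empty)
final: {}; accept 7 not in set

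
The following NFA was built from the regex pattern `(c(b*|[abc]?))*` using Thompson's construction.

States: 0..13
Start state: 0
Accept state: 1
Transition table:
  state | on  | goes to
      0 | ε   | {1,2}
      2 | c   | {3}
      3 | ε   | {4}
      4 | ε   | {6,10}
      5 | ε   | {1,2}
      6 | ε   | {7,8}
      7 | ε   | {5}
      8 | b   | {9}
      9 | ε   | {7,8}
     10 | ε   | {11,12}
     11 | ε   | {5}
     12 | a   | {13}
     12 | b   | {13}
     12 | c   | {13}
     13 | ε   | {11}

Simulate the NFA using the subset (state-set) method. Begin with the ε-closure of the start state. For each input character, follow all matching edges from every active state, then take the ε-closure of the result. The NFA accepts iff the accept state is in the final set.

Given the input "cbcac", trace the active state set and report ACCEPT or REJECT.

S₀ = ε-closure({0}) = {0,1,2}
'c' @ 1: {1,2,3,4,5,6,7,8,10,11,12}  ✓accept
'b' @ 2: {1,2,5,7,8,9,11,13}  ✓accept
'c' @ 3: {1,2,3,4,5,6,7,8,10,11,12}  ✓accept
'a' @ 4: {1,2,5,11,13}  ✓accept
'c' @ 5: {1,2,3,4,5,6,7,8,10,11,12}  ✓accept
after full input: {1,2,3,4,5,6,7,8,10,11,12}  (accept=1 in)

Answer: ACCEPT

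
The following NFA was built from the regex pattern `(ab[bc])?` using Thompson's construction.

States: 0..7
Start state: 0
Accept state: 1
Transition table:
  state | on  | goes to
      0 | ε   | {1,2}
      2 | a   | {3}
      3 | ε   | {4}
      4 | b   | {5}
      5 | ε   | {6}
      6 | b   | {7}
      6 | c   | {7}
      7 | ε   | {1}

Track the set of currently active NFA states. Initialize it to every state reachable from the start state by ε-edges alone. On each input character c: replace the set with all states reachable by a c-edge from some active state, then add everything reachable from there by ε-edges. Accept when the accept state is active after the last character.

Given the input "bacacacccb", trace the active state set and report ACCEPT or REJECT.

Answer: REJECT

Derivation:
S₀ = ε-closure({0}) = {0,1,2}
'b' @ 1: {}  — no active states
rest 'acacacccb' ignored (set empty)
end set {} — state 1 not in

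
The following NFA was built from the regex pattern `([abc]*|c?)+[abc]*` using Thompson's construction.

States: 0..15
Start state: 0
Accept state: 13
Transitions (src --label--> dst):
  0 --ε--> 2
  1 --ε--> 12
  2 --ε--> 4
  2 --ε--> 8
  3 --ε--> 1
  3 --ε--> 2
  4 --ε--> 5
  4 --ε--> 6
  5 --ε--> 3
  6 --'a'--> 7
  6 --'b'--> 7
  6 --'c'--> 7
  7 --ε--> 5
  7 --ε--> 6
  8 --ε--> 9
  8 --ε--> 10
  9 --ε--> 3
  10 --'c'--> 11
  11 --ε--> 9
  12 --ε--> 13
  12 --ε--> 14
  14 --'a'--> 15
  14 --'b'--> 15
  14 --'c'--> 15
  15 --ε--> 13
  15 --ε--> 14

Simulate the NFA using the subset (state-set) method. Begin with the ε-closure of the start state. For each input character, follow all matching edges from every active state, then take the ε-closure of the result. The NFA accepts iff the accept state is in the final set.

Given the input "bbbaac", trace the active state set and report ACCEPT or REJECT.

Answer: ACCEPT

Trace:
initial (ε-close {0}): {0,1,2,3,4,5,6,8,9,10,12,13,14}
'b' @ 1: {1,2,3,4,5,6,7,8,9,10,12,13,14,15}  ✓accept
'b' @ 2: {1,2,3,4,5,6,7,8,9,10,12,13,14,15}  ✓accept
'b' @ 3: {1,2,3,4,5,6,7,8,9,10,12,13,14,15}  ✓accept
'a' @ 4: {1,2,3,4,5,6,7,8,9,10,12,13,14,15}  ✓accept
'a' @ 5: {1,2,3,4,5,6,7,8,9,10,12,13,14,15}  ✓accept
'c' @ 6: {1,2,3,4,5,6,7,8,9,10,11,12,13,14,15}  ✓accept
end set {1,2,3,4,5,6,7,8,9,10,11,12,13,14,15} — state 13 in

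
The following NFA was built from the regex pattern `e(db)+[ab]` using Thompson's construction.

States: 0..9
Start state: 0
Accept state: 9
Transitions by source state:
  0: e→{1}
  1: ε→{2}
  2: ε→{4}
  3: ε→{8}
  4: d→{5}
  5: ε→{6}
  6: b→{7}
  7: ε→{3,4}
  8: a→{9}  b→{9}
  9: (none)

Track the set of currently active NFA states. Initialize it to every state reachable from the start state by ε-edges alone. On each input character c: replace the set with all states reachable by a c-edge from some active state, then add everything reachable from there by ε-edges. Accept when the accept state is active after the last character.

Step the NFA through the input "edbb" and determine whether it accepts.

Answer: ACCEPT

Derivation:
S₀ = ε-closure({0}) = {0}
'e' @ 1: {1,2,4}
'd' @ 2: {5,6}
'b' @ 3: {3,4,7,8}
'b' @ 4: {9}  (accept∈set)
final: {9}; accept 9 in set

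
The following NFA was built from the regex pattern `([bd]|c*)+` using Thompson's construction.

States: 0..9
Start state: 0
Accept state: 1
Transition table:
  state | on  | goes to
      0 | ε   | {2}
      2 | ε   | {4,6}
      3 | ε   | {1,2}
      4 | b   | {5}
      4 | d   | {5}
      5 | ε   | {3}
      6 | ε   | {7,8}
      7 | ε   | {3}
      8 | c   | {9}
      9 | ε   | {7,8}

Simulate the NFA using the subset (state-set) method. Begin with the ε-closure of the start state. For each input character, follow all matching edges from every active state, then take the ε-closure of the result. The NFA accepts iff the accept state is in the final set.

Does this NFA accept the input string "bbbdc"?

Answer: ACCEPT

Derivation:
initial (ε-close {0}): {0,1,2,3,4,6,7,8}
'b' @ 1: {1,2,3,4,5,6,7,8}  [accepting]
'b' @ 2: {1,2,3,4,5,6,7,8}  [accepting]
'b' @ 3: {1,2,3,4,5,6,7,8}  [accepting]
'd' @ 4: {1,2,3,4,5,6,7,8}  [accepting]
'c' @ 5: {1,2,3,4,6,7,8,9}  [accepting]
end set {1,2,3,4,6,7,8,9} — state 1 in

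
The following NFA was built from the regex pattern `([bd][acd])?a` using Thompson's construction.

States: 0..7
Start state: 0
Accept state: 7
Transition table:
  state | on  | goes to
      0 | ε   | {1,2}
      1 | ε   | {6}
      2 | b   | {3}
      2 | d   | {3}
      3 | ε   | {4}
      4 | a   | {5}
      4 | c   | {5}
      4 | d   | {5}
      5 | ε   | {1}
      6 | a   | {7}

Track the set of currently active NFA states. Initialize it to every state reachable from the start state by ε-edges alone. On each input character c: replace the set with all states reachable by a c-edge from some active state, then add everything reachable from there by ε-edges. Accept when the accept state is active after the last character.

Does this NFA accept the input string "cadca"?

initial (ε-close {0}): {0,1,2,6}
'c' @ 1: {}  — state set empty
rest 'adca' ignored (set empty)
final: {}; accept 7 not in set

Answer: REJECT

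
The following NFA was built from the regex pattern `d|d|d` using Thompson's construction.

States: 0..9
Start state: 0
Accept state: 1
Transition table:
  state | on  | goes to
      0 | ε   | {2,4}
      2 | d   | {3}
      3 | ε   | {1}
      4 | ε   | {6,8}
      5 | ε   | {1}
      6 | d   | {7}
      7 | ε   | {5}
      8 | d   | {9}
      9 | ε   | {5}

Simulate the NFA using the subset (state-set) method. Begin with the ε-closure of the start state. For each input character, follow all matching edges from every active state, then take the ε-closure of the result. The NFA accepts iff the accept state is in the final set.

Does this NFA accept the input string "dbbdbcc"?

S₀ = ε-closure({0}) = {0,2,4,6,8}
'd' @ 1: {1,3,5,7,9}  (accept∈set)
'b' @ 2: {}  — no active states
rest 'bdbcc' ignored (set empty)
after full input: {}  (accept=1 not in)

Answer: REJECT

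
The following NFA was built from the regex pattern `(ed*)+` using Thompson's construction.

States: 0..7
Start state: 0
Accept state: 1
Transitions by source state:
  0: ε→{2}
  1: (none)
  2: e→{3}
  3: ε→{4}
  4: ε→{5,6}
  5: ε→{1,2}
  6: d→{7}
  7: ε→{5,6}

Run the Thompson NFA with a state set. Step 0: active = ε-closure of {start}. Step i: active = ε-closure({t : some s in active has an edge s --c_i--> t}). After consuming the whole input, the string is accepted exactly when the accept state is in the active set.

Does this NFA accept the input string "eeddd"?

Answer: ACCEPT

Steps:
start: ε-closure({0}) = {0,2}
'e' @ 1: {1,2,3,4,5,6}  (accept∈set)
'e' @ 2: {1,2,3,4,5,6}  (accept∈set)
'd' @ 3: {1,2,5,6,7}  (accept∈set)
'd' @ 4: {1,2,5,6,7}  (accept∈set)
'd' @ 5: {1,2,5,6,7}  (accept∈set)
end set {1,2,5,6,7} — state 1 in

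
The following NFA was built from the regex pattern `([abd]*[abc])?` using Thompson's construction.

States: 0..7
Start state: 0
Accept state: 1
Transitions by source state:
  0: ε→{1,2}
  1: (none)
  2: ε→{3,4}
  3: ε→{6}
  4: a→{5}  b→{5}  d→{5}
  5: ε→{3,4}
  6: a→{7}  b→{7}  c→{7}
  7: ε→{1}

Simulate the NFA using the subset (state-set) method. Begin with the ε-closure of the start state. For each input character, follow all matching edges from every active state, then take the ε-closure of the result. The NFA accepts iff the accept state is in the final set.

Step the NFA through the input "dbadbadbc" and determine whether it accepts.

initial (ε-close {0}): {0,1,2,3,4,6}
'd' @ 1: {3,4,5,6}
'b' @ 2: {1,3,4,5,6,7}  (accept∈set)
'a' @ 3: {1,3,4,5,6,7}  (accept∈set)
'd' @ 4: {3,4,5,6}
'b' @ 5: {1,3,4,5,6,7}  (accept∈set)
'a' @ 6: {1,3,4,5,6,7}  (accept∈set)
'd' @ 7: {3,4,5,6}
'b' @ 8: {1,3,4,5,6,7}  (accept∈set)
'c' @ 9: {1,7}  (accept∈set)
after full input: {1,7}  (accept=1 in)

Answer: ACCEPT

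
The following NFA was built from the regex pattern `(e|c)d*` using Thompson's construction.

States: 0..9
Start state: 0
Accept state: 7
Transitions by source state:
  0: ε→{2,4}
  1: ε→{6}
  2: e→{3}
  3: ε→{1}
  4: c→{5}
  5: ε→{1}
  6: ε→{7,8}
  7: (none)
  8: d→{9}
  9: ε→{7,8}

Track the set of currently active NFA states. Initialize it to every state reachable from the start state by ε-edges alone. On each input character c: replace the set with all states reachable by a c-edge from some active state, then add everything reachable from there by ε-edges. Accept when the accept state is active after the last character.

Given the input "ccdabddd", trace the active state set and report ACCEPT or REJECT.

Answer: REJECT

Derivation:
initial (ε-close {0}): {0,2,4}
'c' @ 1: {1,5,6,7,8}  ✓accept
'c' @ 2: {}  — no active states
rest 'dabddd' ignored (set empty)
after full input: {}  (accept=7 not in)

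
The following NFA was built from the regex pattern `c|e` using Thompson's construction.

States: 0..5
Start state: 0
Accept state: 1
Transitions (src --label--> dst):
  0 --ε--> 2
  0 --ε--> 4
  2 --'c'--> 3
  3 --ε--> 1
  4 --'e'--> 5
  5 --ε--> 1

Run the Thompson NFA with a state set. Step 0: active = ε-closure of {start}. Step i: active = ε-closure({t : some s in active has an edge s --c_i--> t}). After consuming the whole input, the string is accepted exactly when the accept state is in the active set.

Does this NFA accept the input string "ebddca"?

S₀ = ε-closure({0}) = {0,2,4}
'e' @ 1: {1,5}  (accept∈set)
'b' @ 2: {}  — state set empty
rest 'ddca' ignored (set empty)
final: {}; accept 1 not in set

Answer: REJECT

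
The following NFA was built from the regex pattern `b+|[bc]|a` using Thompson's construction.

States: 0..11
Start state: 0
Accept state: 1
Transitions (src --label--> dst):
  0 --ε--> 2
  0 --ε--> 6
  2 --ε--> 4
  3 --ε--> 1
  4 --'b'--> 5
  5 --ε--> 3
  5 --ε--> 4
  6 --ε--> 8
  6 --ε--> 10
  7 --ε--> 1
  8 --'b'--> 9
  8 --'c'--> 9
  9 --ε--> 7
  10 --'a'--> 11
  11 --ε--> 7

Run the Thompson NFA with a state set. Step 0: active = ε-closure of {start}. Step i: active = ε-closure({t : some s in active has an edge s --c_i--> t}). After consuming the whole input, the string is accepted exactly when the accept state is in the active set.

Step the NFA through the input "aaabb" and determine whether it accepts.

initial (ε-close {0}): {0,2,4,6,8,10}
'a' @ 1: {1,7,11}  [accepting]
'a' @ 2: {}  — dead — no transitions
rest 'abb' ignored (set empty)
end set {} — state 1 not in

Answer: REJECT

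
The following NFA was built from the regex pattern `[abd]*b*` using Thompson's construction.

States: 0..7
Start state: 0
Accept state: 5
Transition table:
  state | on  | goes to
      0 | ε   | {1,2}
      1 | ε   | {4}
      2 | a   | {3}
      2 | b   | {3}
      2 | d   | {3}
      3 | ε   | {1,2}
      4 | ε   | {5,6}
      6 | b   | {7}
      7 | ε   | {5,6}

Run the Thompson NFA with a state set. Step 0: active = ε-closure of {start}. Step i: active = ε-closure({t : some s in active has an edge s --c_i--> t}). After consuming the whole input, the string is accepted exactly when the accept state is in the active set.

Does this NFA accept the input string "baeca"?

initial (ε-close {0}): {0,1,2,4,5,6}
'b' @ 1: {1,2,3,4,5,6,7}  (accept∈set)
'a' @ 2: {1,2,3,4,5,6}  (accept∈set)
'e' @ 3: {}  — no active states
rest 'ca' ignored (set empty)
final: {}; accept 5 not in set

Answer: REJECT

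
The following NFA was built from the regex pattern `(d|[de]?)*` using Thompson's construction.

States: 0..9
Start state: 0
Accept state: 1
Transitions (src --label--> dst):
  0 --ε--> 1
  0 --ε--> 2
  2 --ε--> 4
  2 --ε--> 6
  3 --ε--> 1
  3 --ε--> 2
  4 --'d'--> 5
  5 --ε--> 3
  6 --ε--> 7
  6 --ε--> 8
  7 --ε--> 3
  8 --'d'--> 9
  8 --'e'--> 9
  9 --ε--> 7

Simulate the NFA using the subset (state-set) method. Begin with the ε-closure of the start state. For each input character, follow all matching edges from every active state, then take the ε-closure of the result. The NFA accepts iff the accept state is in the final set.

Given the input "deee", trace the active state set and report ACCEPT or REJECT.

initial (ε-close {0}): {0,1,2,3,4,6,7,8}
'd' @ 1: {1,2,3,4,5,6,7,8,9}  ✓accept
'e' @ 2: {1,2,3,4,6,7,8,9}  ✓accept
'e' @ 3: {1,2,3,4,6,7,8,9}  ✓accept
'e' @ 4: {1,2,3,4,6,7,8,9}  ✓accept
final: {1,2,3,4,6,7,8,9}; accept 1 in set

Answer: ACCEPT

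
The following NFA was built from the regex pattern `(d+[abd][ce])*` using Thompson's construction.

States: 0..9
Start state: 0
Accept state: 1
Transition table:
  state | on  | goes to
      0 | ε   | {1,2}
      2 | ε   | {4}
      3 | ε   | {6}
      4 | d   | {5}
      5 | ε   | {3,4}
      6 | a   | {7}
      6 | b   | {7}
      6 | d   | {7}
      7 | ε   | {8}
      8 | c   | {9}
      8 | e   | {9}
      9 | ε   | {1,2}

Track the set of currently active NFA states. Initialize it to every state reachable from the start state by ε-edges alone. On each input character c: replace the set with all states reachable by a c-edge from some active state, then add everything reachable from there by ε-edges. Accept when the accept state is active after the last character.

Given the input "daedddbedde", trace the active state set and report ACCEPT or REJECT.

start: ε-closure({0}) = {0,1,2,4}
'd' @ 1: {3,4,5,6}
'a' @ 2: {7,8}
'e' @ 3: {1,2,4,9}  [accepting]
'd' @ 4: {3,4,5,6}
'd' @ 5: {3,4,5,6,7,8}
'd' @ 6: {3,4,5,6,7,8}
'b' @ 7: {7,8}
'e' @ 8: {1,2,4,9}  [accepting]
'd' @ 9: {3,4,5,6}
'd' @ 10: {3,4,5,6,7,8}
'e' @ 11: {1,2,4,9}  [accepting]
end set {1,2,4,9} — state 1 in

Answer: ACCEPT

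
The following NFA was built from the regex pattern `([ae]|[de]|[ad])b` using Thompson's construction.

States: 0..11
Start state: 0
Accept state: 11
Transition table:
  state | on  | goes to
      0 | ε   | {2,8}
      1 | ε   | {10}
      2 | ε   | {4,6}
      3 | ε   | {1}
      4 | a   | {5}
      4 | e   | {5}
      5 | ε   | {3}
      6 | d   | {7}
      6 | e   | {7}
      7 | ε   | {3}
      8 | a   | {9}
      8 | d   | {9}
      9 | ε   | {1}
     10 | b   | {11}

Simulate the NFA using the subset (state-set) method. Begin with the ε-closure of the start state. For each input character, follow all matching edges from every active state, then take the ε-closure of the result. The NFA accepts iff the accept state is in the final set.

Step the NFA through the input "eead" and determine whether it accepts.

Answer: REJECT

Trace:
S₀ = ε-closure({0}) = {0,2,4,6,8}
'e' @ 1: {1,3,5,7,10}
'e' @ 2: {}  — state set empty
rest 'ad' ignored (set empty)
after full input: {}  (accept=11 not in)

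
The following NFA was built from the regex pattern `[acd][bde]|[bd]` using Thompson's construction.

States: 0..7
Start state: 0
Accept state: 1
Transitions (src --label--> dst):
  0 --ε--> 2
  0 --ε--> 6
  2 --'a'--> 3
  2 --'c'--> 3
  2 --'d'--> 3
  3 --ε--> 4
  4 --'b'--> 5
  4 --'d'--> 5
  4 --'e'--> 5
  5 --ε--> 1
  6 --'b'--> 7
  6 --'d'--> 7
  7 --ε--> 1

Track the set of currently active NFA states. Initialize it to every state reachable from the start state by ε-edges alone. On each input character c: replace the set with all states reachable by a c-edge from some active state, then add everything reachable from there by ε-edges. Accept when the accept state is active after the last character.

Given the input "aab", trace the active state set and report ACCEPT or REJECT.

initial (ε-close {0}): {0,2,6}
'a' @ 1: {3,4}
'a' @ 2: {}  — state set empty
rest 'b' ignored (set empty)
final: {}; accept 1 not in set

Answer: REJECT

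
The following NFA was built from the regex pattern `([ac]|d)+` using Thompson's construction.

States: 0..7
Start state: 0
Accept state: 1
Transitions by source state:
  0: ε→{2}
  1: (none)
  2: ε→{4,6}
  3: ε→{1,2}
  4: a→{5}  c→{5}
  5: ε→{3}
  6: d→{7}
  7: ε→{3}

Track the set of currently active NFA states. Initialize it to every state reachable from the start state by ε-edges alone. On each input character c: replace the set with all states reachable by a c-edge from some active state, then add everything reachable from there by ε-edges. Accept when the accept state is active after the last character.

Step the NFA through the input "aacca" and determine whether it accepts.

initial (ε-close {0}): {0,2,4,6}
'a' @ 1: {1,2,3,4,5,6}  [accepting]
'a' @ 2: {1,2,3,4,5,6}  [accepting]
'c' @ 3: {1,2,3,4,5,6}  [accepting]
'c' @ 4: {1,2,3,4,5,6}  [accepting]
'a' @ 5: {1,2,3,4,5,6}  [accepting]
final: {1,2,3,4,5,6}; accept 1 in set

Answer: ACCEPT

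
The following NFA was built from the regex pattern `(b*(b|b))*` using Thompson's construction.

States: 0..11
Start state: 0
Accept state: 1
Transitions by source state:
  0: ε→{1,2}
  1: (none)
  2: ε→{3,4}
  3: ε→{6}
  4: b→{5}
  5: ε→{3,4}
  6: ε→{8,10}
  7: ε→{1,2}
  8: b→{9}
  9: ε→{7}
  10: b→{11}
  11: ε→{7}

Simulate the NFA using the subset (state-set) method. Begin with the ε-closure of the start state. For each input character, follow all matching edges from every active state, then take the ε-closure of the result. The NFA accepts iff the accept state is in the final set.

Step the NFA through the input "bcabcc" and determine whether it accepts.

Answer: REJECT

Trace:
start: ε-closure({0}) = {0,1,2,3,4,6,8,10}
'b' @ 1: {1,2,3,4,5,6,7,8,9,10,11}  [accepting]
'c' @ 2: {}  — state set empty
rest 'abcc' ignored (set empty)
final: {}; accept 1 not in set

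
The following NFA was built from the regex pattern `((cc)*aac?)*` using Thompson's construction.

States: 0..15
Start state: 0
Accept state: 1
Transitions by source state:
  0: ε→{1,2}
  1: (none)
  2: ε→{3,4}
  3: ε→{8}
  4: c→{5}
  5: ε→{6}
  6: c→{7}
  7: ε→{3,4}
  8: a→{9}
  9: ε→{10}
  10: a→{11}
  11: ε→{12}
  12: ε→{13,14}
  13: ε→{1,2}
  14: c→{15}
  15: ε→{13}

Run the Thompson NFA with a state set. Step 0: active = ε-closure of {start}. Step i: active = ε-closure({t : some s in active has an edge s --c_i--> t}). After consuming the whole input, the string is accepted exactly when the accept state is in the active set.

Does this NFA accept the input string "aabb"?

Answer: REJECT

Trace:
initial (ε-close {0}): {0,1,2,3,4,8}
'a' @ 1: {9,10}
'a' @ 2: {1,2,3,4,8,11,12,13,14}  ✓accept
'b' @ 3: {}  — dead — no transitions
rest 'b' ignored (set empty)
final: {}; accept 1 not in set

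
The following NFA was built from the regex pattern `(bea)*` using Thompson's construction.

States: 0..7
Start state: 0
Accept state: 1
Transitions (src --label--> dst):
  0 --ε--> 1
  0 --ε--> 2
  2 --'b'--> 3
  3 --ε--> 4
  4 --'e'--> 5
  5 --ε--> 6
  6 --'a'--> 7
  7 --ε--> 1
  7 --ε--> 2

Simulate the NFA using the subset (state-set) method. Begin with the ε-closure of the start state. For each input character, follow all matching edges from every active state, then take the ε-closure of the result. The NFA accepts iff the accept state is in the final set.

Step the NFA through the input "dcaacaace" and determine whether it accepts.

Answer: REJECT

Derivation:
start: ε-closure({0}) = {0,1,2}
'd' @ 1: {}  — state set empty
rest 'caacaace' ignored (set empty)
after full input: {}  (accept=1 not in)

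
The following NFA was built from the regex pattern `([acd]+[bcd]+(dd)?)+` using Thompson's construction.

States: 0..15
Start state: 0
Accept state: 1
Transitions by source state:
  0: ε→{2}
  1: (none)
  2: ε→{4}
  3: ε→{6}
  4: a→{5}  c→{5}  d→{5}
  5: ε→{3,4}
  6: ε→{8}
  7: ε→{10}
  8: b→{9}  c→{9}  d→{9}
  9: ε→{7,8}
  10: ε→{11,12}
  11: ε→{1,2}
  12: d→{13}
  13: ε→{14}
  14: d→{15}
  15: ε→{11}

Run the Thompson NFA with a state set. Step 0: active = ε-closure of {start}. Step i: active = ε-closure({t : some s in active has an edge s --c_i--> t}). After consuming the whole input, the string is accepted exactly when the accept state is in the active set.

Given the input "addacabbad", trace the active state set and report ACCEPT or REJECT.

start: ε-closure({0}) = {0,2,4}
'a' @ 1: {3,4,5,6,8}
'd' @ 2: {1,2,3,4,5,6,7,8,9,10,11,12}  (accept∈set)
'd' @ 3: {1,2,3,4,5,6,7,8,9,10,11,12,13,14}  (accept∈set)
'a' @ 4: {3,4,5,6,8}
'c' @ 5: {1,2,3,4,5,6,7,8,9,10,11,12}  (accept∈set)
'a' @ 6: {3,4,5,6,8}
'b' @ 7: {1,2,4,7,8,9,10,11,12}  (accept∈set)
'b' @ 8: {1,2,4,7,8,9,10,11,12}  (accept∈set)
'a' @ 9: {3,4,5,6,8}
'd' @ 10: {1,2,3,4,5,6,7,8,9,10,11,12}  (accept∈set)
final: {1,2,3,4,5,6,7,8,9,10,11,12}; accept 1 in set

Answer: ACCEPT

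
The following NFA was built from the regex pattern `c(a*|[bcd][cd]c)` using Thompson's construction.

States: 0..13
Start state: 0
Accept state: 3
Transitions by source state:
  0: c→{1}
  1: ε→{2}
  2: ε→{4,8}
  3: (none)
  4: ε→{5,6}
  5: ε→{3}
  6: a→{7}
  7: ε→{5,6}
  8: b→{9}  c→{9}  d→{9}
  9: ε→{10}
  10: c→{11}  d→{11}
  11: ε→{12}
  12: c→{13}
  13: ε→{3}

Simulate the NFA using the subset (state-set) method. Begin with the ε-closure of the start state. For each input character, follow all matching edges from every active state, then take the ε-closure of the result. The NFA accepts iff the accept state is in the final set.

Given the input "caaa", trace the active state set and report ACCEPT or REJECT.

Answer: ACCEPT

Trace:
start: ε-closure({0}) = {0}
'c' @ 1: {1,2,3,4,5,6,8}  [accepting]
'a' @ 2: {3,5,6,7}  [accepting]
'a' @ 3: {3,5,6,7}  [accepting]
'a' @ 4: {3,5,6,7}  [accepting]
after full input: {3,5,6,7}  (accept=3 in)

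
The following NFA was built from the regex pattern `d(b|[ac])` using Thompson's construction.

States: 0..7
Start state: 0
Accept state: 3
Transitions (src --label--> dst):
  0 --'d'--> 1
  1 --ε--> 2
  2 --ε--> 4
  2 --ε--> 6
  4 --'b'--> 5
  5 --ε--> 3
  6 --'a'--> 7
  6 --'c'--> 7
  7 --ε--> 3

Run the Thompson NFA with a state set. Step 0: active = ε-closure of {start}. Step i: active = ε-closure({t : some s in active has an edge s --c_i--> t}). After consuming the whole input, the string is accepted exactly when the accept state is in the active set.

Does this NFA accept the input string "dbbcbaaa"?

initial (ε-close {0}): {0}
'd' @ 1: {1,2,4,6}
'b' @ 2: {3,5}  [accepting]
'b' @ 3: {}  — no active states
rest 'cbaaa' ignored (set empty)
end set {} — state 3 not in

Answer: REJECT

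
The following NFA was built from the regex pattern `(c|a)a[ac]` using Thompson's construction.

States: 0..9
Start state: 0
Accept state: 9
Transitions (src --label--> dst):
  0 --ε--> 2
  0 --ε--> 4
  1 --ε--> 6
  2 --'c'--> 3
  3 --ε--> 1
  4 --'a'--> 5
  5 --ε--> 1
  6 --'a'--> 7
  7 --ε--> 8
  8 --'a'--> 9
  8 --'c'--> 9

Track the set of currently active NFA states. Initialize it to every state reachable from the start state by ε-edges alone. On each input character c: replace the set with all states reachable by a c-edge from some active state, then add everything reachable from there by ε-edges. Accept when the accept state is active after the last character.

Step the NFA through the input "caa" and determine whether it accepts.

start: ε-closure({0}) = {0,2,4}
'c' @ 1: {1,3,6}
'a' @ 2: {7,8}
'a' @ 3: {9}  ✓accept
final: {9}; accept 9 in set

Answer: ACCEPT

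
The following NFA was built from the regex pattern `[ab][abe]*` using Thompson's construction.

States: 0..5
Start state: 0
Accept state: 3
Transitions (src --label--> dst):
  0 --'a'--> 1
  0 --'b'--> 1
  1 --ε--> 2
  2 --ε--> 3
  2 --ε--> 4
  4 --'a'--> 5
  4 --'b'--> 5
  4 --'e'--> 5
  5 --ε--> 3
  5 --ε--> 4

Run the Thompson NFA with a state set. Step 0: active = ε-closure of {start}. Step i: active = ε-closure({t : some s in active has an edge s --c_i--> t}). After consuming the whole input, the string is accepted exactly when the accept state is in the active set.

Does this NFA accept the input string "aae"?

Answer: ACCEPT

Trace:
start: ε-closure({0}) = {0}
'a' @ 1: {1,2,3,4}  ✓accept
'a' @ 2: {3,4,5}  ✓accept
'e' @ 3: {3,4,5}  ✓accept
end set {3,4,5} — state 3 in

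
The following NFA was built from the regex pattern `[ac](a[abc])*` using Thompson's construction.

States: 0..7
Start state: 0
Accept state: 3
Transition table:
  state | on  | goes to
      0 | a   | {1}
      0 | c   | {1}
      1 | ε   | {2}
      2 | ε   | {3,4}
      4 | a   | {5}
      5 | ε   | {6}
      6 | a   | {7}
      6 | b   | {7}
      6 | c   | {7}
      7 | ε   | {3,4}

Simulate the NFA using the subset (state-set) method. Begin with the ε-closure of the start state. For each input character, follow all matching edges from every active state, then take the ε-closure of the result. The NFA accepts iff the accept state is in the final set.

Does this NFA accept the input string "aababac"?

S₀ = ε-closure({0}) = {0}
'a' @ 1: {1,2,3,4}  ✓accept
'a' @ 2: {5,6}
'b' @ 3: {3,4,7}  ✓accept
'a' @ 4: {5,6}
'b' @ 5: {3,4,7}  ✓accept
'a' @ 6: {5,6}
'c' @ 7: {3,4,7}  ✓accept
final: {3,4,7}; accept 3 in set

Answer: ACCEPT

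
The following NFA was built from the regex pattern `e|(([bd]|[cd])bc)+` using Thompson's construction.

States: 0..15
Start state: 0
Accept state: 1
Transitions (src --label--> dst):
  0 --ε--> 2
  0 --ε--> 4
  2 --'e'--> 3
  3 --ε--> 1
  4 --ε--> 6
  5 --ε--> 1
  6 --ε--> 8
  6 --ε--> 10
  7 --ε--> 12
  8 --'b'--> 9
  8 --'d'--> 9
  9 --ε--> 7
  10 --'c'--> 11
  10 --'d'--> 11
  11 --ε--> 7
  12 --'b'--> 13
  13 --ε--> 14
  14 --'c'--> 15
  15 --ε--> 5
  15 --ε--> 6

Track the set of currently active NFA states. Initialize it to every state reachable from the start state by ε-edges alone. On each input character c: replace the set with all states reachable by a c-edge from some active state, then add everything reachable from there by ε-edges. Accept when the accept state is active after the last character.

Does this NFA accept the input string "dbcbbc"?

start: ε-closure({0}) = {0,2,4,6,8,10}
'd' @ 1: {7,9,11,12}
'b' @ 2: {13,14}
'c' @ 3: {1,5,6,8,10,15}  (accept∈set)
'b' @ 4: {7,9,12}
'b' @ 5: {13,14}
'c' @ 6: {1,5,6,8,10,15}  (accept∈set)
after full input: {1,5,6,8,10,15}  (accept=1 in)

Answer: ACCEPT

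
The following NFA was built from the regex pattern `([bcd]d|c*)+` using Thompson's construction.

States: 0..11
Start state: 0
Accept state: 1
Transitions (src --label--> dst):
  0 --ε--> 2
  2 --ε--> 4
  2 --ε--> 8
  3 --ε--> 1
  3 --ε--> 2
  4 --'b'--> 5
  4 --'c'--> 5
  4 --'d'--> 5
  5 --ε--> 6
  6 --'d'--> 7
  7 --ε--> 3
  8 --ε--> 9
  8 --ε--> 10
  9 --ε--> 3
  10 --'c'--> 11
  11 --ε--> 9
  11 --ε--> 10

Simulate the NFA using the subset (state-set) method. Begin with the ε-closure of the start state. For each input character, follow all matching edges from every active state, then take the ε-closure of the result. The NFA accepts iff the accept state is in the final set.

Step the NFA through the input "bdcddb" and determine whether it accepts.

Answer: REJECT

Steps:
start: ε-closure({0}) = {0,1,2,3,4,8,9,10}
'b' @ 1: {5,6}
'd' @ 2: {1,2,3,4,7,8,9,10}  (accept∈set)
'c' @ 3: {1,2,3,4,5,6,8,9,10,11}  (accept∈set)
'd' @ 4: {1,2,3,4,5,6,7,8,9,10}  (accept∈set)
'd' @ 5: {1,2,3,4,5,6,7,8,9,10}  (accept∈set)
'b' @ 6: {5,6}
after full input: {5,6}  (accept=1 not in)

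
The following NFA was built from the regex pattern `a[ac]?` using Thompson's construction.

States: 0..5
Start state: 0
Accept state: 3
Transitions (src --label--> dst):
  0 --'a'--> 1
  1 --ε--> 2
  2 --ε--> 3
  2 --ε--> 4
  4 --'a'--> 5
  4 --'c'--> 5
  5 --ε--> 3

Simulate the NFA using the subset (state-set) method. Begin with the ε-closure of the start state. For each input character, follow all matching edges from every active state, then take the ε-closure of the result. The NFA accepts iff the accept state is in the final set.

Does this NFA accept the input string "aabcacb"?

start: ε-closure({0}) = {0}
'a' @ 1: {1,2,3,4}  ✓accept
'a' @ 2: {3,5}  ✓accept
'b' @ 3: {}  — no active states
rest 'cacb' ignored (set empty)
final: {}; accept 3 not in set

Answer: REJECT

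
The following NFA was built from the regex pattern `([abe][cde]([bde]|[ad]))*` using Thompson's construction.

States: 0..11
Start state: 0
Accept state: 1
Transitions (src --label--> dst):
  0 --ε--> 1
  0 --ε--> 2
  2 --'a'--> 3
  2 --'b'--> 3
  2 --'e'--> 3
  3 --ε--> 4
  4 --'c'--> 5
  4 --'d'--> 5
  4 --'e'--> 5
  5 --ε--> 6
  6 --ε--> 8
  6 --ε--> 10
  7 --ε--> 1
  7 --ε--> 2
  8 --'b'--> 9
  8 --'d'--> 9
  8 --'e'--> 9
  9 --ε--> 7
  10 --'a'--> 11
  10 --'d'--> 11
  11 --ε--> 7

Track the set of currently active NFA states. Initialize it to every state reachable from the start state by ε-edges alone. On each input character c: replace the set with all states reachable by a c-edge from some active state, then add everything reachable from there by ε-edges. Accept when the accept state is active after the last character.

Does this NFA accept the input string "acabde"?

initial (ε-close {0}): {0,1,2}
'a' @ 1: {3,4}
'c' @ 2: {5,6,8,10}
'a' @ 3: {1,2,7,11}  ✓accept
'b' @ 4: {3,4}
'd' @ 5: {5,6,8,10}
'e' @ 6: {1,2,7,9}  ✓accept
end set {1,2,7,9} — state 1 in

Answer: ACCEPT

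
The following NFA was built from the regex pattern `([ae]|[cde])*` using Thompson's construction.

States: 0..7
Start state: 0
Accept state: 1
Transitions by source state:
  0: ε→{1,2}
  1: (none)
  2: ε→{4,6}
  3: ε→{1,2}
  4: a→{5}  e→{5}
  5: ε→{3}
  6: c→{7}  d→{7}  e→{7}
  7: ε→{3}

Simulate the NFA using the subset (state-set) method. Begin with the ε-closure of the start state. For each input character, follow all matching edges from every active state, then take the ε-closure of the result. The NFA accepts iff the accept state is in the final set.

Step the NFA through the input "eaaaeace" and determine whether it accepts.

Answer: ACCEPT

Derivation:
start: ε-closure({0}) = {0,1,2,4,6}
'e' @ 1: {1,2,3,4,5,6,7}  [accepting]
'a' @ 2: {1,2,3,4,5,6}  [accepting]
'a' @ 3: {1,2,3,4,5,6}  [accepting]
'a' @ 4: {1,2,3,4,5,6}  [accepting]
'e' @ 5: {1,2,3,4,5,6,7}  [accepting]
'a' @ 6: {1,2,3,4,5,6}  [accepting]
'c' @ 7: {1,2,3,4,6,7}  [accepting]
'e' @ 8: {1,2,3,4,5,6,7}  [accepting]
after full input: {1,2,3,4,5,6,7}  (accept=1 in)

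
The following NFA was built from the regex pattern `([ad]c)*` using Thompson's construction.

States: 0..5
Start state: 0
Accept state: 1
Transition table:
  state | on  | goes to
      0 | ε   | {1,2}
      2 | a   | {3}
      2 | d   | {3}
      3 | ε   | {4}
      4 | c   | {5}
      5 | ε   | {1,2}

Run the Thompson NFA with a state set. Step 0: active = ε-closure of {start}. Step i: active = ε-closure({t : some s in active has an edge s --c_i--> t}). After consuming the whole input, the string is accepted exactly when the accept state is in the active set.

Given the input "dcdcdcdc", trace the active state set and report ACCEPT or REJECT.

Answer: ACCEPT

Derivation:
S₀ = ε-closure({0}) = {0,1,2}
'd' @ 1: {3,4}
'c' @ 2: {1,2,5}  ✓accept
'd' @ 3: {3,4}
'c' @ 4: {1,2,5}  ✓accept
'd' @ 5: {3,4}
'c' @ 6: {1,2,5}  ✓accept
'd' @ 7: {3,4}
'c' @ 8: {1,2,5}  ✓accept
final: {1,2,5}; accept 1 in set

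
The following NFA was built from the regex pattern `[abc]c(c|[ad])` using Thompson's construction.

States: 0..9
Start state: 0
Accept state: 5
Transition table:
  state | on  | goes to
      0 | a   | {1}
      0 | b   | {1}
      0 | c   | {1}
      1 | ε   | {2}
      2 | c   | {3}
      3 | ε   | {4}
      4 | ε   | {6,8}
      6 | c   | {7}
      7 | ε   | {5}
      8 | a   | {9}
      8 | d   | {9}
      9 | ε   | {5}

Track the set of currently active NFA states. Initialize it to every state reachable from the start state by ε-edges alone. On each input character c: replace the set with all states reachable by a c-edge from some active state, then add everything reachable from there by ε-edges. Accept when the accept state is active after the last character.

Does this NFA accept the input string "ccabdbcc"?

S₀ = ε-closure({0}) = {0}
'c' @ 1: {1,2}
'c' @ 2: {3,4,6,8}
'a' @ 3: {5,9}  (accept∈set)
'b' @ 4: {}  — dead — no transitions
rest 'dbcc' ignored (set empty)
end set {} — state 5 not in

Answer: REJECT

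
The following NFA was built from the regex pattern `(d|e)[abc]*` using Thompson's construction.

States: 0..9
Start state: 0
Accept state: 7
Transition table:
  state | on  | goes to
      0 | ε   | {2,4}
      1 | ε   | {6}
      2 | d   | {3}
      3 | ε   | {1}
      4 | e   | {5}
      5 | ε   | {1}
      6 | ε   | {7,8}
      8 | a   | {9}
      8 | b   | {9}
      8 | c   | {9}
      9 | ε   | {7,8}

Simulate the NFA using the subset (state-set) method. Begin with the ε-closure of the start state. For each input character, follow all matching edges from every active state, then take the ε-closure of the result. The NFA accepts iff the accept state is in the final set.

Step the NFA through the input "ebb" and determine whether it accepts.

start: ε-closure({0}) = {0,2,4}
'e' @ 1: {1,5,6,7,8}  [accepting]
'b' @ 2: {7,8,9}  [accepting]
'b' @ 3: {7,8,9}  [accepting]
end set {7,8,9} — state 7 in

Answer: ACCEPT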